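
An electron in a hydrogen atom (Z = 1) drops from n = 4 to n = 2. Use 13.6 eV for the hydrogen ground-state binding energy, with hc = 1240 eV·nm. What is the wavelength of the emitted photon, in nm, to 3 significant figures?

ΔE = 13.60 × (1/2² − 1/4²) = 13.60 × 0.1875 = 2.550 eV.
λ = hc/ΔE = 1240 / 2.550 = 486 nm.

486 nm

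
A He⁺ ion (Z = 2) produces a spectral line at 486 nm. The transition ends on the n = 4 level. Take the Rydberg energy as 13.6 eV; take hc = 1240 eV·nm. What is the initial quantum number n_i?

n_i = 8

The photon energy is ΔE = hc/λ = 1240 / 486 = 2.551 eV.
With Z = 2, ΔE = 54.40 × (1/n_f² − 1/n_i²), so 1/n_f² − 1/n_i² = 0.04690.
With n_f = 4: 1/n_i² = 1/16 − 0.04690 = 0.01560, so n_i ≈ 8.01.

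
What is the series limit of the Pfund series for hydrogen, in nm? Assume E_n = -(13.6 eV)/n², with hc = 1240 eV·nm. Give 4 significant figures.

2279 nm

The Pfund series has lower level n_f = 5; the series limit corresponds to n_i → ∞.
ΔE_max = 13.6 × 1 / 5² = 0.5440 eV.
λ_min = 1240 / 0.5440 = 2279 nm.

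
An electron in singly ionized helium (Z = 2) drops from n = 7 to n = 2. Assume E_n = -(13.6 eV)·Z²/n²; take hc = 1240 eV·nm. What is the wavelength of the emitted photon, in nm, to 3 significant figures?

For Z = 2 the level energies scale as Z², so the effective Rydberg energy is 13.6 × 4 = 54.40 eV.
ΔE = 54.40 × (1/2² − 1/7²) = 54.40 × 0.2296 = 12.49 eV.
λ = hc/ΔE = 1240 / 12.49 = 99.3 nm.

99.3 nm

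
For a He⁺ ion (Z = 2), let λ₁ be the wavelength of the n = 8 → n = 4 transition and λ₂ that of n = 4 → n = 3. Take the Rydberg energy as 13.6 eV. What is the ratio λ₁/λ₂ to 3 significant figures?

1.04

λ ∝ 1/ΔE ∝ 1/(1/n_f² − 1/n_i²), and the Z² and hc factors cancel in the ratio.
λ₁/λ₂ = (1/3² − 1/4²)/(1/4² − 1/8²) = 0.04861/0.04688 = 1.04.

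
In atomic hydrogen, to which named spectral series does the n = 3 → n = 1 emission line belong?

Lyman

The series is set by the lower level: n_f = 1 is the Lyman series.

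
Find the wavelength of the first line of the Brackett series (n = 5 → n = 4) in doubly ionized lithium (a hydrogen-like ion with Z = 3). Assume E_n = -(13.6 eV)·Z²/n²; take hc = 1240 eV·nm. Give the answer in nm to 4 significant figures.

450.3 nm

The Brackett series terminates on n_f = 4; the first line has n_i = 4+1 = 5.
ΔE = 122.4 × (1/4² − 1/5²) = 2.754 eV.
λ = 1240 / 2.754 = 450.3 nm.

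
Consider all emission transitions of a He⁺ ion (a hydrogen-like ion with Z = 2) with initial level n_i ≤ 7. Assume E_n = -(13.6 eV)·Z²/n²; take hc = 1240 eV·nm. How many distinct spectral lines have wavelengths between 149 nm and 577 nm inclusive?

6

Enumerate all n_i → n_f pairs with 1 ≤ n_f < n_i ≤ 7 and compute λ = 1240 / [13.6·4·(1/n_f² − 1/n_i²)].
Lines falling in [149, 577] nm: 3→2 (164.1 nm), 7→3 (251.3 nm), 6→3 (273.5 nm), 5→3 (320.5 nm), 4→3 (468.9 nm), 7→4 (541.5 nm).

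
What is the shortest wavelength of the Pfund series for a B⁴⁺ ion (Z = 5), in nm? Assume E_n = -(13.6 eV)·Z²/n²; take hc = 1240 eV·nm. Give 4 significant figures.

91.18 nm

The Pfund series has lower level n_f = 5; the series limit corresponds to n_i → ∞.
ΔE_max = 13.6 × 25 / 5² = 13.60 eV.
λ_min = 1240 / 13.60 = 91.18 nm.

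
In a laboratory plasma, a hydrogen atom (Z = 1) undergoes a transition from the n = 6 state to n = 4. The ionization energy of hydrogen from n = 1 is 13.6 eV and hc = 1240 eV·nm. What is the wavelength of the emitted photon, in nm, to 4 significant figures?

2626 nm

ΔE = 13.60 × (1/4² − 1/6²) = 13.60 × 0.03472 = 0.4722 eV.
λ = hc/ΔE = 1240 / 0.4722 = 2626 nm.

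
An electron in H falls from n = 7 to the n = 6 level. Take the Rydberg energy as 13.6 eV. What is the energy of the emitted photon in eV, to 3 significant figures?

E_7 = −13.60/49 = −0.2776 eV and E_6 = −13.60/36 = −0.3778 eV.
The photon energy is |E_7 − E_6| = 0.100 eV.

0.100 eV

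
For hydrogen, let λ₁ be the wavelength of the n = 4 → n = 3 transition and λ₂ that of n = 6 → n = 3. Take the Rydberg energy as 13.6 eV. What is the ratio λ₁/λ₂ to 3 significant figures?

1.71

λ ∝ 1/ΔE ∝ 1/(1/n_f² − 1/n_i²), and the Z² and hc factors cancel in the ratio.
λ₁/λ₂ = (1/3² − 1/6²)/(1/3² − 1/4²) = 0.08333/0.04861 = 1.71.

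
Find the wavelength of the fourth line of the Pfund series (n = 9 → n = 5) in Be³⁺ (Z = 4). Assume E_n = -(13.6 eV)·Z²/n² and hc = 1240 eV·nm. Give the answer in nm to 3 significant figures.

The Pfund series terminates on n_f = 5; the fourth line has n_i = 5+4 = 9.
ΔE = 217.6 × (1/5² − 1/9²) = 6.018 eV.
λ = 1240 / 6.018 = 206 nm.

206 nm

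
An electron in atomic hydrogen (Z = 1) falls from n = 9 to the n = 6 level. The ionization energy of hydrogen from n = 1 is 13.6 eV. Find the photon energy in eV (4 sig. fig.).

0.2099 eV

E_9 = −13.60/81 = −0.1679 eV and E_6 = −13.60/36 = −0.3778 eV.
The photon energy is |E_9 − E_6| = 0.2099 eV.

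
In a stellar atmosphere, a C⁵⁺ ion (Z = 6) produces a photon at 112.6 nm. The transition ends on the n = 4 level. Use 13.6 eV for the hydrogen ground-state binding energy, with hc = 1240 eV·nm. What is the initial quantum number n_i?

The photon energy is ΔE = hc/λ = 1240 / 112.6 = 11.01 eV.
With Z = 6, ΔE = 489.6 × (1/n_f² − 1/n_i²), so 1/n_f² − 1/n_i² = 0.02249.
With n_f = 4: 1/n_i² = 1/16 − 0.02249 = 0.04001, so n_i ≈ 5.00.

n_i = 5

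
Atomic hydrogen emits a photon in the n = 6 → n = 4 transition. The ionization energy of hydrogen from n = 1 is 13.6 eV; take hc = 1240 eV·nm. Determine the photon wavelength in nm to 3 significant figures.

2630 nm

ΔE = 13.60 × (1/4² − 1/6²) = 13.60 × 0.03472 = 0.4722 eV.
λ = hc/ΔE = 1240 / 0.4722 = 2630 nm.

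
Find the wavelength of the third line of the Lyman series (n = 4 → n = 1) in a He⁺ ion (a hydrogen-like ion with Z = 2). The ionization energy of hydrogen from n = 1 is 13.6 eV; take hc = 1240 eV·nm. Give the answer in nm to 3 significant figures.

24.3 nm

The Lyman series terminates on n_f = 1; the third line has n_i = 1+3 = 4.
ΔE = 54.40 × (1/1² − 1/4²) = 51.00 eV.
λ = 1240 / 51.00 = 24.3 nm.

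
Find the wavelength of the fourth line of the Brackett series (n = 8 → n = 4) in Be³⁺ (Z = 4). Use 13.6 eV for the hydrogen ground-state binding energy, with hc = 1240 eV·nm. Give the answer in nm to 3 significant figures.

The Brackett series terminates on n_f = 4; the fourth line has n_i = 4+4 = 8.
ΔE = 217.6 × (1/4² − 1/8²) = 10.20 eV.
λ = 1240 / 10.20 = 122 nm.

122 nm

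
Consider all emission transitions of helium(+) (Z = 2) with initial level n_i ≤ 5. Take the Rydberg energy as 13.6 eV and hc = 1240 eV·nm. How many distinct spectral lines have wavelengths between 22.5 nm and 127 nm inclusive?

Enumerate all n_i → n_f pairs with 1 ≤ n_f < n_i ≤ 5 and compute λ = 1240 / [13.6·4·(1/n_f² − 1/n_i²)].
Lines falling in [22.5, 127] nm: 5→1 (23.74 nm), 4→1 (24.31 nm), 3→1 (25.64 nm), 2→1 (30.39 nm), 5→2 (108.5 nm), 4→2 (121.6 nm).

6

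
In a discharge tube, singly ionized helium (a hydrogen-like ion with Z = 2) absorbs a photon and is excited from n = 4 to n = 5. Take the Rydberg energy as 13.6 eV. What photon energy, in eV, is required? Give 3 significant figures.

1.22 eV

The Bohr energies scale as Z², so for Z = 2: E_n = −54.40/n² eV.
E_5 = −54.40/25 = −2.176 eV and E_4 = −54.40/16 = −3.400 eV.
The photon energy is |E_5 − E_4| = 1.22 eV.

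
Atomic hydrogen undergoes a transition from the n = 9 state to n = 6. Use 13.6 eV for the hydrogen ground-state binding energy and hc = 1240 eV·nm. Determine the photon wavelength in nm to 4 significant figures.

ΔE = 13.60 × (1/6² − 1/9²) = 13.60 × 0.01543 = 0.2099 eV.
λ = hc/ΔE = 1240 / 0.2099 = 5908 nm.

5908 nm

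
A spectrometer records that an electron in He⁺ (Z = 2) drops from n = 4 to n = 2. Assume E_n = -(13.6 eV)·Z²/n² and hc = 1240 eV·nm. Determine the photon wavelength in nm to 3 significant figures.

122 nm

For Z = 2 the level energies scale as Z², so the effective Rydberg energy is 13.6 × 4 = 54.40 eV.
ΔE = 54.40 × (1/2² − 1/4²) = 54.40 × 0.1875 = 10.20 eV.
λ = hc/ΔE = 1240 / 10.20 = 122 nm.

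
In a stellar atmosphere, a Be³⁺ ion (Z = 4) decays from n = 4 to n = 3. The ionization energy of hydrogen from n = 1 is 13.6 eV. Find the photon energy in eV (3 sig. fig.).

The Bohr energies scale as Z², so for Z = 4: E_n = −217.6/n² eV.
E_4 = −217.6/16 = −13.60 eV and E_3 = −217.6/9 = −24.18 eV.
The photon energy is |E_4 − E_3| = 10.6 eV.

10.6 eV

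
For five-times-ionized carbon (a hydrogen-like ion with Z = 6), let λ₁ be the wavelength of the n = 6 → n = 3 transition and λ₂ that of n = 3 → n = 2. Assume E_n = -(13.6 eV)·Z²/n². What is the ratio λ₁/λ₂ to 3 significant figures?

λ ∝ 1/ΔE ∝ 1/(1/n_f² − 1/n_i²), and the Z² and hc factors cancel in the ratio.
λ₁/λ₂ = (1/2² − 1/3²)/(1/3² − 1/6²) = 0.1389/0.08333 = 1.67.

1.67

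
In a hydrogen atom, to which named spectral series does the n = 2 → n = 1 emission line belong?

The series is set by the lower level: n_f = 1 is the Lyman series.

Lyman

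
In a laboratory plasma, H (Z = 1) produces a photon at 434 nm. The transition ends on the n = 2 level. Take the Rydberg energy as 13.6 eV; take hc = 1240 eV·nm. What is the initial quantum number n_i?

The photon energy is ΔE = hc/λ = 1240 / 434 = 2.857 eV.
With Z = 1, ΔE = 13.60 × (1/n_f² − 1/n_i²), so 1/n_f² − 1/n_i² = 0.2101.
With n_f = 2: 1/n_i² = 1/4 − 0.2101 = 0.03992, so n_i ≈ 5.01.

n_i = 5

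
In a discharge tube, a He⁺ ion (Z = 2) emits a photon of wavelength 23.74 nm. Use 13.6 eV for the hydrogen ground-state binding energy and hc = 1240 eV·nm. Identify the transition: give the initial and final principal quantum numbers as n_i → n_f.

The photon energy is ΔE = hc/λ = 1240 / 23.74 = 52.23 eV.
With Z = 2, ΔE = 54.40 × (1/n_f² − 1/n_i²), so 1/n_f² − 1/n_i² = 0.9602.
Trying n_f = 1 gives 1/n_i² = 0.03984, i.e. n_i ≈ 5; this pair matches.

n_i = 5, n_f = 1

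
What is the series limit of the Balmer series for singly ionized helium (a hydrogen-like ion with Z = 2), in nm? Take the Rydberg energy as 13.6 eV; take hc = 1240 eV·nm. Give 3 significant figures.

The Balmer series has lower level n_f = 2; the series limit corresponds to n_i → ∞.
ΔE_max = 13.6 × 4 / 2² = 13.60 eV.
λ_min = 1240 / 13.60 = 91.2 nm.

91.2 nm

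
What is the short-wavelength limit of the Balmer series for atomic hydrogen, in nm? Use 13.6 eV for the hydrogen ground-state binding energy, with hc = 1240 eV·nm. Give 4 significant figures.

The Balmer series has lower level n_f = 2; the series limit corresponds to n_i → ∞.
ΔE_max = 13.6 × 1 / 2² = 3.400 eV.
λ_min = 1240 / 3.400 = 364.7 nm.

364.7 nm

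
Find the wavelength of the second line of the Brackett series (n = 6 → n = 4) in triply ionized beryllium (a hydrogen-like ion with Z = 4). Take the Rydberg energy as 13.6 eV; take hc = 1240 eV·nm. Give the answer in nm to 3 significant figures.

164 nm

The Brackett series terminates on n_f = 4; the second line has n_i = 4+2 = 6.
ΔE = 217.6 × (1/4² − 1/6²) = 7.556 eV.
λ = 1240 / 7.556 = 164 nm.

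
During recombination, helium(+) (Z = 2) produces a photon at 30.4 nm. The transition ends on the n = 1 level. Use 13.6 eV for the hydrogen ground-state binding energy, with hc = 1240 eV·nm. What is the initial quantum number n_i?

The photon energy is ΔE = hc/λ = 1240 / 30.4 = 40.79 eV.
With Z = 2, ΔE = 54.40 × (1/n_f² − 1/n_i²), so 1/n_f² − 1/n_i² = 0.7498.
With n_f = 1: 1/n_i² = 1/1 − 0.7498 = 0.2502, so n_i ≈ 2.00.

n_i = 2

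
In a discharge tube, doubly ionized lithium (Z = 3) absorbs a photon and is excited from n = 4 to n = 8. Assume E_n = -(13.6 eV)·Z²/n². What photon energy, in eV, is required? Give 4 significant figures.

5.738 eV

The Bohr energies scale as Z², so for Z = 3: E_n = −122.4/n² eV.
E_8 = −122.4/64 = −1.913 eV and E_4 = −122.4/16 = −7.650 eV.
The photon energy is |E_8 − E_4| = 5.738 eV.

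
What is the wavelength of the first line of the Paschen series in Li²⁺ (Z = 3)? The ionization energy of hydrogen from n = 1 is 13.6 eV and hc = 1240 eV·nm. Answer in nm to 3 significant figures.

208 nm

The Paschen series terminates on n_f = 3; the first line has n_i = 3+1 = 4.
ΔE = 122.4 × (1/3² − 1/4²) = 5.950 eV.
λ = 1240 / 5.950 = 208 nm.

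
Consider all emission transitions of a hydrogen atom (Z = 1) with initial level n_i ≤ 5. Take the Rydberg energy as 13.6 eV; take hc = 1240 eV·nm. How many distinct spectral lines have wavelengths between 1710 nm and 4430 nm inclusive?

2

Enumerate all n_i → n_f pairs with 1 ≤ n_f < n_i ≤ 5 and compute λ = 1240 / [13.6·1·(1/n_f² − 1/n_i²)].
Lines falling in [1710, 4430] nm: 4→3 (1876 nm), 5→4 (4052 nm).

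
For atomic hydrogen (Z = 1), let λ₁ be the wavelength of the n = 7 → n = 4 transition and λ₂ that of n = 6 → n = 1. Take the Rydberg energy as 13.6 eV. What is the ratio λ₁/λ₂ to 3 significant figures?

λ ∝ 1/ΔE ∝ 1/(1/n_f² − 1/n_i²), and the Z² and hc factors cancel in the ratio.
λ₁/λ₂ = (1/1² − 1/6²)/(1/4² − 1/7²) = 0.9722/0.04209 = 23.1.

23.1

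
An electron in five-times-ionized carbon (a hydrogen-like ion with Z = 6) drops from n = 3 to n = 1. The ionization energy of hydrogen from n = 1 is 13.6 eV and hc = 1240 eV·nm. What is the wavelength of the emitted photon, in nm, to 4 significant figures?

2.849 nm

For Z = 6 the level energies scale as Z², so the effective Rydberg energy is 13.6 × 36 = 489.6 eV.
ΔE = 489.6 × (1/1² − 1/3²) = 489.6 × 0.8889 = 435.2 eV.
λ = hc/ΔE = 1240 / 435.2 = 2.849 nm.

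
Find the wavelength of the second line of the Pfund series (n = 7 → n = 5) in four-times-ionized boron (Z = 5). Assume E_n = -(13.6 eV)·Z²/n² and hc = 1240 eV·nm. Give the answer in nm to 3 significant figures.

186 nm

The Pfund series terminates on n_f = 5; the second line has n_i = 5+2 = 7.
ΔE = 340.0 × (1/5² − 1/7²) = 6.661 eV.
λ = 1240 / 6.661 = 186 nm.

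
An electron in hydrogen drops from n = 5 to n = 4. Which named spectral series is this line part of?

Brackett

The series is set by the lower level: n_f = 4 is the Brackett series.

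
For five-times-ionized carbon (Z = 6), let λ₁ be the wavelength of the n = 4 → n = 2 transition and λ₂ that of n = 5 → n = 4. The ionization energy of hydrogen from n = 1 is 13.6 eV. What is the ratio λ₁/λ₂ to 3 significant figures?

0.120

λ ∝ 1/ΔE ∝ 1/(1/n_f² − 1/n_i²), and the Z² and hc factors cancel in the ratio.
λ₁/λ₂ = (1/4² − 1/5²)/(1/2² − 1/4²) = 0.02250/0.1875 = 0.120.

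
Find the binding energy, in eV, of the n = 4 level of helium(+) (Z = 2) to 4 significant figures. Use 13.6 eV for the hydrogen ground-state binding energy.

E_n = −13.6 Z²/n² = −54.40/n² eV for Z = 2.
E_4 = −54.40/16 = −3.400 eV, so ionization (to E = 0) requires 3.400 eV.

3.400 eV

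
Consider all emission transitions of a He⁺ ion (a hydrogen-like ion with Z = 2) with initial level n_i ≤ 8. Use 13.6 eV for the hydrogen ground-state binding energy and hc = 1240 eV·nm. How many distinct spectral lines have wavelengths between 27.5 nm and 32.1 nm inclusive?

1

Enumerate all n_i → n_f pairs with 1 ≤ n_f < n_i ≤ 8 and compute λ = 1240 / [13.6·4·(1/n_f² − 1/n_i²)].
Lines falling in [27.5, 32.1] nm: 2→1 (30.39 nm).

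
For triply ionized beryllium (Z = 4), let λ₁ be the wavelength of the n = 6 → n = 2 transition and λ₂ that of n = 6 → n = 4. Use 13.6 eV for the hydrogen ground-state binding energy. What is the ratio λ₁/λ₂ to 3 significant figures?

λ ∝ 1/ΔE ∝ 1/(1/n_f² − 1/n_i²), and the Z² and hc factors cancel in the ratio.
λ₁/λ₂ = (1/4² − 1/6²)/(1/2² − 1/6²) = 0.03472/0.2222 = 0.156.

0.156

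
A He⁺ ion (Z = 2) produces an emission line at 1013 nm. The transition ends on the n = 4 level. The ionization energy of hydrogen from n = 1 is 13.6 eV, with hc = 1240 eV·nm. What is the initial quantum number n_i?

n_i = 5

The photon energy is ΔE = hc/λ = 1240 / 1013 = 1.224 eV.
With Z = 2, ΔE = 54.40 × (1/n_f² − 1/n_i²), so 1/n_f² − 1/n_i² = 0.02250.
With n_f = 4: 1/n_i² = 1/16 − 0.02250 = 0.04000, so n_i ≈ 5.00.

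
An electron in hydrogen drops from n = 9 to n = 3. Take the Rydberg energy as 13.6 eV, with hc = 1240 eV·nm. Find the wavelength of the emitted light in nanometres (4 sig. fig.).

ΔE = 13.60 × (1/3² − 1/9²) = 13.60 × 0.09877 = 1.343 eV.
λ = hc/ΔE = 1240 / 1.343 = 923.2 nm.
This line belongs to the Paschen series.

923.2 nm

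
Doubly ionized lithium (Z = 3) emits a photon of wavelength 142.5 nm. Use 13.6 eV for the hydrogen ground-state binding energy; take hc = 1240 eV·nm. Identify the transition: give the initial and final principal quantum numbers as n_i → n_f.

The photon energy is ΔE = hc/λ = 1240 / 142.5 = 8.702 eV.
With Z = 3, ΔE = 122.4 × (1/n_f² − 1/n_i²), so 1/n_f² − 1/n_i² = 0.07109.
Trying n_f = 3 gives 1/n_i² = 0.04002, i.e. n_i ≈ 5; this pair matches.

n_i = 5, n_f = 3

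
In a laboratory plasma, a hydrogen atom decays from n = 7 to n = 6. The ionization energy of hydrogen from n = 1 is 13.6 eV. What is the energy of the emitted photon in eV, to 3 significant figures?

0.100 eV

E_7 = −13.60/49 = −0.2776 eV and E_6 = −13.60/36 = −0.3778 eV.
The photon energy is |E_7 − E_6| = 0.100 eV.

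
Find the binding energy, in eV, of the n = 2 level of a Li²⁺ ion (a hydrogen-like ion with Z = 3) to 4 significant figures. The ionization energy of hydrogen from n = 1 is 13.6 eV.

E_n = −13.6 Z²/n² = −122.4/n² eV for Z = 3.
E_2 = −122.4/4 = −30.60 eV, so ionization (to E = 0) requires 30.60 eV.

30.60 eV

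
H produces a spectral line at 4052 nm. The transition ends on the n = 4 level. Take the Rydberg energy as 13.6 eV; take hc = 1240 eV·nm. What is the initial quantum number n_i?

n_i = 5

The photon energy is ΔE = hc/λ = 1240 / 4052 = 0.3060 eV.
With Z = 1, ΔE = 13.60 × (1/n_f² − 1/n_i²), so 1/n_f² − 1/n_i² = 0.02250.
With n_f = 4: 1/n_i² = 1/16 − 0.02250 = 0.04000, so n_i ≈ 5.00.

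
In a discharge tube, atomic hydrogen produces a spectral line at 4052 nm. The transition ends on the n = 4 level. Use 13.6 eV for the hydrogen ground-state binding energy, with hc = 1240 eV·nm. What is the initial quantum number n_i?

The photon energy is ΔE = hc/λ = 1240 / 4052 = 0.3060 eV.
With Z = 1, ΔE = 13.60 × (1/n_f² − 1/n_i²), so 1/n_f² − 1/n_i² = 0.02250.
With n_f = 4: 1/n_i² = 1/16 − 0.02250 = 0.04000, so n_i ≈ 5.00.

n_i = 5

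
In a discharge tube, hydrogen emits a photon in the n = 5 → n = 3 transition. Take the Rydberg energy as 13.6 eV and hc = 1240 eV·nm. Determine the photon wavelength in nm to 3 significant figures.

ΔE = 13.60 × (1/3² − 1/5²) = 13.60 × 0.07111 = 0.9671 eV.
λ = hc/ΔE = 1240 / 0.9671 = 1280 nm.
This line belongs to the Paschen series.

1280 nm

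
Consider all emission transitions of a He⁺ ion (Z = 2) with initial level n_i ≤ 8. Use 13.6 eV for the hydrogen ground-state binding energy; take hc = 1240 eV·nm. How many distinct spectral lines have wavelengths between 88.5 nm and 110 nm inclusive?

Enumerate all n_i → n_f pairs with 1 ≤ n_f < n_i ≤ 8 and compute λ = 1240 / [13.6·4·(1/n_f² − 1/n_i²)].
Lines falling in [88.5, 110] nm: 8→2 (97.25 nm), 7→2 (99.28 nm), 6→2 (102.6 nm), 5→2 (108.5 nm).

4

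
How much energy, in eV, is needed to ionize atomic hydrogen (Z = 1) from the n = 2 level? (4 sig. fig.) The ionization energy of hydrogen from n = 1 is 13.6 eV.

3.400 eV

E_2 = −13.60/4 = −3.400 eV, so ionization (to E = 0) requires 3.400 eV.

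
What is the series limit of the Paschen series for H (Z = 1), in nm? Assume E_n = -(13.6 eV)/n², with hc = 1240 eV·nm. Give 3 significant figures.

821 nm

The Paschen series has lower level n_f = 3; the series limit corresponds to n_i → ∞.
ΔE_max = 13.6 × 1 / 3² = 1.511 eV.
λ_min = 1240 / 1.511 = 821 nm.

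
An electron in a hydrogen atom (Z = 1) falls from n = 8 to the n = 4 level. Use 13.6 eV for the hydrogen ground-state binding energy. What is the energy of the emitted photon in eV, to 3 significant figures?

E_8 = −13.60/64 = −0.2125 eV and E_4 = −13.60/16 = −0.8500 eV.
The photon energy is |E_8 − E_4| = 0.638 eV.

0.638 eV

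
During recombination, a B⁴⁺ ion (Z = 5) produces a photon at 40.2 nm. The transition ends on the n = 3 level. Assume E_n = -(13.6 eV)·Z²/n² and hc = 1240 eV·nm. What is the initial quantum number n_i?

n_i = 7

The photon energy is ΔE = hc/λ = 1240 / 40.2 = 30.85 eV.
With Z = 5, ΔE = 340.0 × (1/n_f² − 1/n_i²), so 1/n_f² − 1/n_i² = 0.09072.
With n_f = 3: 1/n_i² = 1/9 − 0.09072 = 0.02039, so n_i ≈ 7.00.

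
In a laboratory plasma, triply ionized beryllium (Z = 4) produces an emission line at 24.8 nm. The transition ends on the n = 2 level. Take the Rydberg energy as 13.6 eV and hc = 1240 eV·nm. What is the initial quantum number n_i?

The photon energy is ΔE = hc/λ = 1240 / 24.8 = 50.00 eV.
With Z = 4, ΔE = 217.6 × (1/n_f² − 1/n_i²), so 1/n_f² − 1/n_i² = 0.2298.
With n_f = 2: 1/n_i² = 1/4 − 0.2298 = 0.02022, so n_i ≈ 7.03.

n_i = 7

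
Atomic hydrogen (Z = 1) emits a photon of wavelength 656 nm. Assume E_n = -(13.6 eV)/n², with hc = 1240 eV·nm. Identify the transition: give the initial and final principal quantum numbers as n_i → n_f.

n_i = 3, n_f = 2

The photon energy is ΔE = hc/λ = 1240 / 656 = 1.890 eV.
With Z = 1, ΔE = 13.60 × (1/n_f² − 1/n_i²), so 1/n_f² − 1/n_i² = 0.1390.
Trying n_f = 2 gives 1/n_i² = 0.1110, i.e. n_i ≈ 3; this pair matches.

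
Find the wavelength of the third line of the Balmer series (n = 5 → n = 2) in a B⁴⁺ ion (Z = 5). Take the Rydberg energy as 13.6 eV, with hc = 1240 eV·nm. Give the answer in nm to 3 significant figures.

The Balmer series terminates on n_f = 2; the third line has n_i = 2+3 = 5.
ΔE = 340.0 × (1/2² − 1/5²) = 71.40 eV.
λ = 1240 / 71.40 = 17.4 nm.

17.4 nm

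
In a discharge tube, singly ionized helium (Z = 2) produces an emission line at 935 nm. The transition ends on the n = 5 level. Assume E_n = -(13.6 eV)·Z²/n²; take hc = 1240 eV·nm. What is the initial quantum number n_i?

n_i = 8

The photon energy is ΔE = hc/λ = 1240 / 935 = 1.326 eV.
With Z = 2, ΔE = 54.40 × (1/n_f² − 1/n_i²), so 1/n_f² − 1/n_i² = 0.02438.
With n_f = 5: 1/n_i² = 1/25 − 0.02438 = 0.01562, so n_i ≈ 8.00.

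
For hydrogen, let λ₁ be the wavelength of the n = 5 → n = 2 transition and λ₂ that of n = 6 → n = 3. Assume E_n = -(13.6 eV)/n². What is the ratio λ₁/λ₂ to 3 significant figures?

λ ∝ 1/ΔE ∝ 1/(1/n_f² − 1/n_i²), and the Z² and hc factors cancel in the ratio.
λ₁/λ₂ = (1/3² − 1/6²)/(1/2² − 1/5²) = 0.08333/0.2100 = 0.397.

0.397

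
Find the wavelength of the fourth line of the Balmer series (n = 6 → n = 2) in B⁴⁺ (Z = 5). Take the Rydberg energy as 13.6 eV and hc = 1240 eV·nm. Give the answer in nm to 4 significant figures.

The Balmer series terminates on n_f = 2; the fourth line has n_i = 2+4 = 6.
ΔE = 340.0 × (1/2² − 1/6²) = 75.56 eV.
λ = 1240 / 75.56 = 16.41 nm.

16.41 nm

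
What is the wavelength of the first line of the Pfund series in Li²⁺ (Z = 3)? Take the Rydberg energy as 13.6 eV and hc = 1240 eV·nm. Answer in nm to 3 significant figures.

829 nm

The Pfund series terminates on n_f = 5; the first line has n_i = 5+1 = 6.
ΔE = 122.4 × (1/5² − 1/6²) = 1.496 eV.
λ = 1240 / 1.496 = 829 nm.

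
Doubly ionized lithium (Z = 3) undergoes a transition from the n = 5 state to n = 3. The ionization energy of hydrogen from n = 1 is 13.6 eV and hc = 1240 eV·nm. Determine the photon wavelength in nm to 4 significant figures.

142.5 nm

For Z = 3 the level energies scale as Z², so the effective Rydberg energy is 13.6 × 9 = 122.4 eV.
ΔE = 122.4 × (1/3² − 1/5²) = 122.4 × 0.07111 = 8.704 eV.
λ = hc/ΔE = 1240 / 8.704 = 142.5 nm.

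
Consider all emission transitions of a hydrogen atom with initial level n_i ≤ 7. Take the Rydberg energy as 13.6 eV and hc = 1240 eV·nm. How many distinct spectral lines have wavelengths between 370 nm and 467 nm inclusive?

Enumerate all n_i → n_f pairs with 1 ≤ n_f < n_i ≤ 7 and compute λ = 1240 / [13.6·1·(1/n_f² − 1/n_i²)].
Lines falling in [370, 467] nm: 7→2 (397.1 nm), 6→2 (410.3 nm), 5→2 (434.2 nm).

3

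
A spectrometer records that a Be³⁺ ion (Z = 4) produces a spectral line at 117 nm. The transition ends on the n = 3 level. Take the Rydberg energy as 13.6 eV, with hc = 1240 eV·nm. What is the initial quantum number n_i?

The photon energy is ΔE = hc/λ = 1240 / 117 = 10.60 eV.
With Z = 4, ΔE = 217.6 × (1/n_f² − 1/n_i²), so 1/n_f² − 1/n_i² = 0.04871.
With n_f = 3: 1/n_i² = 1/9 − 0.04871 = 0.06241, so n_i ≈ 4.00.

n_i = 4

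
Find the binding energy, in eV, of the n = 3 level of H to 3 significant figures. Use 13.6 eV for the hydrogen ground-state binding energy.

E_3 = −13.60/9 = −1.51 eV, so ionization (to E = 0) requires 1.51 eV.

1.51 eV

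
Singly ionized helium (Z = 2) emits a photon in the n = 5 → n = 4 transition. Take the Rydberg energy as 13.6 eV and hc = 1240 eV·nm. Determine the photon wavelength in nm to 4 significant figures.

For Z = 2 the level energies scale as Z², so the effective Rydberg energy is 13.6 × 4 = 54.40 eV.
ΔE = 54.40 × (1/4² − 1/5²) = 54.40 × 0.02250 = 1.224 eV.
λ = hc/ΔE = 1240 / 1.224 = 1013 nm.

1013 nm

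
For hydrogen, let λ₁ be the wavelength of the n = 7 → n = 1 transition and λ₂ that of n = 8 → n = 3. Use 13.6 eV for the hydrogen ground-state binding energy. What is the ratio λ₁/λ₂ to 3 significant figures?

λ ∝ 1/ΔE ∝ 1/(1/n_f² − 1/n_i²), and the Z² and hc factors cancel in the ratio.
λ₁/λ₂ = (1/3² − 1/8²)/(1/1² − 1/7²) = 0.09549/0.9796 = 0.0975.

0.0975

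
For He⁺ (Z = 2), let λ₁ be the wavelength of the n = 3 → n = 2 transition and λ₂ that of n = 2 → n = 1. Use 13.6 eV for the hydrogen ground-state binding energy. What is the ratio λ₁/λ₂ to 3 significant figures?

λ ∝ 1/ΔE ∝ 1/(1/n_f² − 1/n_i²), and the Z² and hc factors cancel in the ratio.
λ₁/λ₂ = (1/1² − 1/2²)/(1/2² − 1/3²) = 0.7500/0.1389 = 5.40.

5.40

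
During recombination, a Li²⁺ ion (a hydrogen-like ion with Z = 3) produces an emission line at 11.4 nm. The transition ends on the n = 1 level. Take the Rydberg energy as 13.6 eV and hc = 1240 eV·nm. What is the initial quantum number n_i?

The photon energy is ΔE = hc/λ = 1240 / 11.4 = 108.8 eV.
With Z = 3, ΔE = 122.4 × (1/n_f² − 1/n_i²), so 1/n_f² − 1/n_i² = 0.8887.
With n_f = 1: 1/n_i² = 1/1 − 0.8887 = 0.1113, so n_i ≈ 3.00.

n_i = 3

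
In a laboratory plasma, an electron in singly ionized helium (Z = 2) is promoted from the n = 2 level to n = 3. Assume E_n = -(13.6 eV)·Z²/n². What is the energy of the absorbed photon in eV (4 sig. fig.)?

The Bohr energies scale as Z², so for Z = 2: E_n = −54.40/n² eV.
E_3 = −54.40/9 = −6.044 eV and E_2 = −54.40/4 = −13.60 eV.
The photon energy is |E_3 − E_2| = 7.556 eV.

7.556 eV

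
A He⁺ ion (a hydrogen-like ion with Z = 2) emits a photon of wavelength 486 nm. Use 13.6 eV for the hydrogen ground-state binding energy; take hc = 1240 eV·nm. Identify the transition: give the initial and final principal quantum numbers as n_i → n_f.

The photon energy is ΔE = hc/λ = 1240 / 486 = 2.551 eV.
With Z = 2, ΔE = 54.40 × (1/n_f² − 1/n_i²), so 1/n_f² − 1/n_i² = 0.04690.
Trying n_f = 4 gives 1/n_i² = 0.01560, i.e. n_i ≈ 8; this pair matches.

n_i = 8, n_f = 4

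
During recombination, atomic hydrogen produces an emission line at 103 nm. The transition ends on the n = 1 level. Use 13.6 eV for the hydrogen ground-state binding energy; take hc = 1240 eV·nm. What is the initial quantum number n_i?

n_i = 3

The photon energy is ΔE = hc/λ = 1240 / 103 = 12.04 eV.
With Z = 1, ΔE = 13.60 × (1/n_f² − 1/n_i²), so 1/n_f² − 1/n_i² = 0.8852.
With n_f = 1: 1/n_i² = 1/1 − 0.8852 = 0.1148, so n_i ≈ 2.95.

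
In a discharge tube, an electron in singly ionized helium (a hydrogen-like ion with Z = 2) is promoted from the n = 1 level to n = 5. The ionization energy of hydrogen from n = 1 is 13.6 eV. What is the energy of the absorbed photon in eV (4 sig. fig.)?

The Bohr energies scale as Z², so for Z = 2: E_n = −54.40/n² eV.
E_5 = −54.40/25 = −2.176 eV and E_1 = −54.40/1 = −54.40 eV.
The photon energy is |E_5 − E_1| = 52.22 eV.

52.22 eV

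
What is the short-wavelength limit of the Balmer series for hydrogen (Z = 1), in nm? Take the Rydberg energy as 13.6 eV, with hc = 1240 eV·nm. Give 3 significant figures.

The Balmer series has lower level n_f = 2; the series limit corresponds to n_i → ∞.
ΔE_max = 13.6 × 1 / 2² = 3.400 eV.
λ_min = 1240 / 3.400 = 365 nm.

365 nm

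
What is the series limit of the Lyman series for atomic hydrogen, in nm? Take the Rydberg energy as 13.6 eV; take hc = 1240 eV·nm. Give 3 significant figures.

91.2 nm

The Lyman series has lower level n_f = 1; the series limit corresponds to n_i → ∞.
ΔE_max = 13.6 × 1 / 1² = 13.60 eV.
λ_min = 1240 / 13.60 = 91.2 nm.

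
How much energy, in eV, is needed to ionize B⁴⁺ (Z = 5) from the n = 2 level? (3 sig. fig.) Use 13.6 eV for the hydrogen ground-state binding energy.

85.0 eV

E_n = −13.6 Z²/n² = −340.0/n² eV for Z = 5.
E_2 = −340.0/4 = −85.0 eV, so ionization (to E = 0) requires 85.0 eV.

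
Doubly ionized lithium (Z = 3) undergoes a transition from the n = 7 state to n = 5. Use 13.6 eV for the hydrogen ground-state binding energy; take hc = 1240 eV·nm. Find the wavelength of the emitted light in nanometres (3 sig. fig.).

For Z = 3 the level energies scale as Z², so the effective Rydberg energy is 13.6 × 9 = 122.4 eV.
ΔE = 122.4 × (1/5² − 1/7²) = 122.4 × 0.01959 = 2.398 eV.
λ = hc/ΔE = 1240 / 2.398 = 517 nm.

517 nm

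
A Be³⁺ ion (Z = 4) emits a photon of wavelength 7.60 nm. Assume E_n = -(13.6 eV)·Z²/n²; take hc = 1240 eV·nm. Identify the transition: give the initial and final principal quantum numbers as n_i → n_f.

n_i = 2, n_f = 1

The photon energy is ΔE = hc/λ = 1240 / 7.60 = 163.2 eV.
With Z = 4, ΔE = 217.6 × (1/n_f² − 1/n_i²), so 1/n_f² − 1/n_i² = 0.7498.
Trying n_f = 1 gives 1/n_i² = 0.2502, i.e. n_i ≈ 2; this pair matches.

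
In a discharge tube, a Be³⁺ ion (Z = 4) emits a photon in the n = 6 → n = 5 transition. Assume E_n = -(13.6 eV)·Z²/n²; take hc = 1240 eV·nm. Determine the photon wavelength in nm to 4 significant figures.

For Z = 4 the level energies scale as Z², so the effective Rydberg energy is 13.6 × 16 = 217.6 eV.
ΔE = 217.6 × (1/5² − 1/6²) = 217.6 × 0.01222 = 2.660 eV.
λ = hc/ΔE = 1240 / 2.660 = 466.2 nm.

466.2 nm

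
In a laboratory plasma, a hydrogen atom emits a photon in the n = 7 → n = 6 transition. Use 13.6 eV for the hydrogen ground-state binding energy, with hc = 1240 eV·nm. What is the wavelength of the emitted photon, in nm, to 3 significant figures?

12400 nm

ΔE = 13.60 × (1/6² − 1/7²) = 13.60 × 0.007370 = 0.1002 eV.
λ = hc/ΔE = 1240 / 0.1002 = 12400 nm.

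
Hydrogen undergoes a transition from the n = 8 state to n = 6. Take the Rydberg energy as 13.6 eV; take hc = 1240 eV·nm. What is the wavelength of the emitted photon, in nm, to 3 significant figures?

7500 nm

ΔE = 13.60 × (1/6² − 1/8²) = 13.60 × 0.01215 = 0.1653 eV.
λ = hc/ΔE = 1240 / 0.1653 = 7500 nm.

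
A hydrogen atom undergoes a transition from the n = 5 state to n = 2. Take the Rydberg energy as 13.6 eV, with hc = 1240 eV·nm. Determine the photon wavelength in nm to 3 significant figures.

ΔE = 13.60 × (1/2² − 1/5²) = 13.60 × 0.2100 = 2.856 eV.
λ = hc/ΔE = 1240 / 2.856 = 434 nm.

434 nm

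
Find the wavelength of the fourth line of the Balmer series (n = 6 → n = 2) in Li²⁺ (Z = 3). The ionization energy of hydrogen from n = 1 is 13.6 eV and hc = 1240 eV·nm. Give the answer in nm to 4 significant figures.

45.59 nm

The Balmer series terminates on n_f = 2; the fourth line has n_i = 2+4 = 6.
ΔE = 122.4 × (1/2² − 1/6²) = 27.20 eV.
λ = 1240 / 27.20 = 45.59 nm.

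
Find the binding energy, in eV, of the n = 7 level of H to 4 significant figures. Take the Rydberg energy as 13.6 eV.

E_7 = −13.60/49 = −0.2776 eV, so ionization (to E = 0) requires 0.2776 eV.

0.2776 eV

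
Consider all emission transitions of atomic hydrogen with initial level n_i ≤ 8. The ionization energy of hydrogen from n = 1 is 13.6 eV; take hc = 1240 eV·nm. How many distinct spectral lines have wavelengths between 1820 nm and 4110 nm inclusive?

Enumerate all n_i → n_f pairs with 1 ≤ n_f < n_i ≤ 8 and compute λ = 1240 / [13.6·1·(1/n_f² − 1/n_i²)].
Lines falling in [1820, 4110] nm: 4→3 (1876 nm), 8→4 (1945 nm), 7→4 (2166 nm), 6→4 (2626 nm), 8→5 (3741 nm), 5→4 (4052 nm).

6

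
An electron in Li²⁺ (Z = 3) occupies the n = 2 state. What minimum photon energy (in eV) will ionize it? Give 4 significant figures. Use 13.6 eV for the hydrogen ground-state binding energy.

E_n = −13.6 Z²/n² = −122.4/n² eV for Z = 3.
E_2 = −122.4/4 = −30.60 eV, so ionization (to E = 0) requires 30.60 eV.

30.60 eV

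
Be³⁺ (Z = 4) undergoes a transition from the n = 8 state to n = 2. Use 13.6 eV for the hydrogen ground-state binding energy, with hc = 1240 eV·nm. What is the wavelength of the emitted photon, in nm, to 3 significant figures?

For Z = 4 the level energies scale as Z², so the effective Rydberg energy is 13.6 × 16 = 217.6 eV.
ΔE = 217.6 × (1/2² − 1/8²) = 217.6 × 0.2344 = 51.00 eV.
λ = hc/ΔE = 1240 / 51.00 = 24.3 nm.

24.3 nm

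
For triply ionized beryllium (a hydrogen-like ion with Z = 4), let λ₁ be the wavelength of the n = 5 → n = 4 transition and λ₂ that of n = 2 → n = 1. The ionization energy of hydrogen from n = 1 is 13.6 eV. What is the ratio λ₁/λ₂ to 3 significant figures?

33.3

λ ∝ 1/ΔE ∝ 1/(1/n_f² − 1/n_i²), and the Z² and hc factors cancel in the ratio.
λ₁/λ₂ = (1/1² − 1/2²)/(1/4² − 1/5²) = 0.7500/0.02250 = 33.3.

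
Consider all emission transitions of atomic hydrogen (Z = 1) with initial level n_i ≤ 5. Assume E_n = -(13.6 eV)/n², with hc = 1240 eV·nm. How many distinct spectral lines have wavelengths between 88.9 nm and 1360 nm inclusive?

Enumerate all n_i → n_f pairs with 1 ≤ n_f < n_i ≤ 5 and compute λ = 1240 / [13.6·1·(1/n_f² − 1/n_i²)].
Lines falling in [88.9, 1360] nm: 5→1 (94.98 nm), 4→1 (97.25 nm), 3→1 (102.6 nm), 2→1 (121.6 nm), 5→2 (434.2 nm), 4→2 (486.3 nm), 3→2 (656.5 nm), 5→3 (1282 nm).

8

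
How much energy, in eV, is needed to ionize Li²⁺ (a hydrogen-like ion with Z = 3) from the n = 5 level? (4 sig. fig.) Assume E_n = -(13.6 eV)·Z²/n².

E_n = −13.6 Z²/n² = −122.4/n² eV for Z = 3.
E_5 = −122.4/25 = −4.896 eV, so ionization (to E = 0) requires 4.896 eV.

4.896 eV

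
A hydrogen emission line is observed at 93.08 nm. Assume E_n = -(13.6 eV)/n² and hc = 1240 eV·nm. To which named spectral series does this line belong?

Lyman

ΔE = 1240/93.08 = 13.32 eV.
This matches 13.6 × (1/1² − 1/7²), so n_f = 1: the Lyman series.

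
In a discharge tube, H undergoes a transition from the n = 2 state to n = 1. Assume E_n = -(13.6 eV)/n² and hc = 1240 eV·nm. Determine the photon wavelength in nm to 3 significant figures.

122 nm

ΔE = 13.60 × (1/1² − 1/2²) = 13.60 × 0.7500 = 10.20 eV.
λ = hc/ΔE = 1240 / 10.20 = 122 nm.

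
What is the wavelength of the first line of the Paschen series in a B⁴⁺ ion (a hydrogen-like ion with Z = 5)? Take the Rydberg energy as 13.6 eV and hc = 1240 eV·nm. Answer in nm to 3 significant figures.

75.0 nm

The Paschen series terminates on n_f = 3; the first line has n_i = 3+1 = 4.
ΔE = 340.0 × (1/3² − 1/4²) = 16.53 eV.
λ = 1240 / 16.53 = 75.0 nm.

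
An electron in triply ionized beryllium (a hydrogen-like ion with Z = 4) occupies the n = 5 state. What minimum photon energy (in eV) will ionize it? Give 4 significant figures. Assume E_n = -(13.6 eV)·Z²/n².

E_n = −13.6 Z²/n² = −217.6/n² eV for Z = 4.
E_5 = −217.6/25 = −8.704 eV, so ionization (to E = 0) requires 8.704 eV.

8.704 eV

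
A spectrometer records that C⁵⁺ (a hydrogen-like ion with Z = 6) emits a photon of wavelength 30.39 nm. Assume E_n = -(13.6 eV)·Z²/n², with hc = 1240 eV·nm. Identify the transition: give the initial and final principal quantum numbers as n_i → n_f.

The photon energy is ΔE = hc/λ = 1240 / 30.39 = 40.80 eV.
With Z = 6, ΔE = 489.6 × (1/n_f² − 1/n_i²), so 1/n_f² − 1/n_i² = 0.08334.
Trying n_f = 3 gives 1/n_i² = 0.02777, i.e. n_i ≈ 6; this pair matches.

n_i = 6, n_f = 3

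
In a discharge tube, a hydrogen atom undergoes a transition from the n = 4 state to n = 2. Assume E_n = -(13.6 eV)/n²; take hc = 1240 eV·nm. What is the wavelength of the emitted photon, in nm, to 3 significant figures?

ΔE = 13.60 × (1/2² − 1/4²) = 13.60 × 0.1875 = 2.550 eV.
λ = hc/ΔE = 1240 / 2.550 = 486 nm.

486 nm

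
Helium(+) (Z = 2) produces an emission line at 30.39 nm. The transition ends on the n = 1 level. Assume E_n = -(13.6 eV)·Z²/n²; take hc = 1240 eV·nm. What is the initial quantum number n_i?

The photon energy is ΔE = hc/λ = 1240 / 30.39 = 40.80 eV.
With Z = 2, ΔE = 54.40 × (1/n_f² − 1/n_i²), so 1/n_f² − 1/n_i² = 0.7501.
With n_f = 1: 1/n_i² = 1/1 − 0.7501 = 0.2499, so n_i ≈ 2.00.

n_i = 2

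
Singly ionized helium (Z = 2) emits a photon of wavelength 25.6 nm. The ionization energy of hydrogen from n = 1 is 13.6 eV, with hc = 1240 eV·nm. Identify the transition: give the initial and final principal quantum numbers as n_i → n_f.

The photon energy is ΔE = hc/λ = 1240 / 25.6 = 48.44 eV.
With Z = 2, ΔE = 54.40 × (1/n_f² − 1/n_i²), so 1/n_f² − 1/n_i² = 0.8904.
Trying n_f = 1 gives 1/n_i² = 0.1096, i.e. n_i ≈ 3; this pair matches.

n_i = 3, n_f = 1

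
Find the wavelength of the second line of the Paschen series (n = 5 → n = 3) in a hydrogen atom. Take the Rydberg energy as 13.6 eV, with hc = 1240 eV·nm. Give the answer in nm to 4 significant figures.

1282 nm

The Paschen series terminates on n_f = 3; the second line has n_i = 3+2 = 5.
ΔE = 13.60 × (1/3² − 1/5²) = 0.9671 eV.
λ = 1240 / 0.9671 = 1282 nm.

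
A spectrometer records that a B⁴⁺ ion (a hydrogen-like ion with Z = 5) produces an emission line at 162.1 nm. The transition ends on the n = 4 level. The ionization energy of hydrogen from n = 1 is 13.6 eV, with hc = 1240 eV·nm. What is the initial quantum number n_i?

The photon energy is ΔE = hc/λ = 1240 / 162.1 = 7.650 eV.
With Z = 5, ΔE = 340.0 × (1/n_f² − 1/n_i²), so 1/n_f² − 1/n_i² = 0.02250.
With n_f = 4: 1/n_i² = 1/16 − 0.02250 = 0.04000, so n_i ≈ 5.00.

n_i = 5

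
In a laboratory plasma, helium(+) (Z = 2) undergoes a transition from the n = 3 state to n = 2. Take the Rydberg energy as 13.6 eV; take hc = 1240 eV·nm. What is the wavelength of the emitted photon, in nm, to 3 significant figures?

For Z = 2 the level energies scale as Z², so the effective Rydberg energy is 13.6 × 4 = 54.40 eV.
ΔE = 54.40 × (1/2² − 1/3²) = 54.40 × 0.1389 = 7.556 eV.
λ = hc/ΔE = 1240 / 7.556 = 164 nm.

164 nm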